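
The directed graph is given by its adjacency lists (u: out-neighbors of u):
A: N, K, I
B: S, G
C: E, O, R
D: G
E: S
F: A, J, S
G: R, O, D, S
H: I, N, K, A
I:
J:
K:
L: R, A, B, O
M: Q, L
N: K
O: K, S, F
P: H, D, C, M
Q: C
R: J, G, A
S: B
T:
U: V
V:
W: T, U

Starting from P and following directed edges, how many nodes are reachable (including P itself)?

19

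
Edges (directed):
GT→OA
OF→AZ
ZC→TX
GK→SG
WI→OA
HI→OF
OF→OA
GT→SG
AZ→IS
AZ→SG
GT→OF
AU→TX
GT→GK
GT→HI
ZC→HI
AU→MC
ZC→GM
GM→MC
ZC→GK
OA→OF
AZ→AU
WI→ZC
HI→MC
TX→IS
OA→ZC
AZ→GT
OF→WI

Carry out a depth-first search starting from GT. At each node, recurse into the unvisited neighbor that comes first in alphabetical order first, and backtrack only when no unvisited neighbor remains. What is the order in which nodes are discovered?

GT → GK → SG → HI → MC → OF → AZ → AU → TX → IS → OA → ZC → GM → WI

Visit GT
GT → GK
GK → SG
GT → HI
HI → MC
HI → OF
OF → AZ
AZ → AU
AU → TX
TX → IS
OF → OA
OA → ZC
ZC → GM
OF → WI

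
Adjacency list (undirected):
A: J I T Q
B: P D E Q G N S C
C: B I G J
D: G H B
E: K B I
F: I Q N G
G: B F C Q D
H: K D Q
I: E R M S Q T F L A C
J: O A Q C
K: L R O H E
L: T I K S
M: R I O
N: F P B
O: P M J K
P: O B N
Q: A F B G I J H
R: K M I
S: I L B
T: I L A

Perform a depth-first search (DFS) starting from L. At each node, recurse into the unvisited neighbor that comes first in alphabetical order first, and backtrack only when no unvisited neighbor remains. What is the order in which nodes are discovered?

Visit L
L → I
I → A
A → J
J → C
C → B
B → D
D → G
G → F
F → N
N → P
P → O
O → K
K → E
K → H
H → Q
K → R
R → M
B → S
A → T

L, I, A, J, C, B, D, G, F, N, P, O, K, E, H, Q, R, M, S, T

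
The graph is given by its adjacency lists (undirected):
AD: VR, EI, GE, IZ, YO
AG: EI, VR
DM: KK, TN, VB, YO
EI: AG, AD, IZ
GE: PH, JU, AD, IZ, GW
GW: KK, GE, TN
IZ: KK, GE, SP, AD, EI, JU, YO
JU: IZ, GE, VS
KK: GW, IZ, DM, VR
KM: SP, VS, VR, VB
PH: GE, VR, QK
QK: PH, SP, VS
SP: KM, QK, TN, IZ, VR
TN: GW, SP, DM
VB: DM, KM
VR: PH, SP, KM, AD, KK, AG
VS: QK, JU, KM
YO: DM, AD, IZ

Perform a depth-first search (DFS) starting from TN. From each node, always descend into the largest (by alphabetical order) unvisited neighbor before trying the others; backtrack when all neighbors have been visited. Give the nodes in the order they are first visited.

TN SP VR PH QK VS KM VB DM YO IZ KK GW GE JU AD EI AG

Visit TN
TN → SP
SP → VR
VR → PH
PH → QK
QK → VS
VS → KM
KM → VB
VB → DM
DM → YO
YO → IZ
IZ → KK
KK → GW
GW → GE
GE → JU
GE → AD
AD → EI
EI → AG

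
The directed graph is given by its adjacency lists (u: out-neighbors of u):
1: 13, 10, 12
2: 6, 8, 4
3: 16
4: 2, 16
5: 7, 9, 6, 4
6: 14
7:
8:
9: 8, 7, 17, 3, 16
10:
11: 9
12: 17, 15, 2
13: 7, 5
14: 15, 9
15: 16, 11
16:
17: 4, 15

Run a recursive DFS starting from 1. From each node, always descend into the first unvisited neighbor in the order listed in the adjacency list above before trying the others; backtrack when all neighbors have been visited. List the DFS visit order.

Visit 1
1 → 13
13 → 7
13 → 5
5 → 9
9 → 8
9 → 17
17 → 4
4 → 2
2 → 6
6 → 14
14 → 15
15 → 16
15 → 11
9 → 3
1 → 10
1 → 12

1, 13, 7, 5, 9, 8, 17, 4, 2, 6, 14, 15, 16, 11, 3, 10, 12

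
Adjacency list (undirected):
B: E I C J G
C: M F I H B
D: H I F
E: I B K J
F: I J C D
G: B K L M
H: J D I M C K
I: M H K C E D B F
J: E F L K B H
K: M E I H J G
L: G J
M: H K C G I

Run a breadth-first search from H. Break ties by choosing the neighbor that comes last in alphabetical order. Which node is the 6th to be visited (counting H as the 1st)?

Visit H; enqueue M, K, J, I, D, C → queue [M, K, J, I, D, C]
Visit M; enqueue G → queue [K, J, I, D, C, G]
Visit K; enqueue E → queue [J, I, D, C, G, E]
Visit J; enqueue L, F, B → queue [I, D, C, G, E, L, F, B]
Visit I → queue [D, C, G, E, L, F, B]
Visit D → queue [C, G, E, L, F, B]
Visit C → queue [G, E, L, F, B]
Visit G → queue [E, L, F, B]
Visit E → queue [L, F, B]
Visit L → queue [F, B]
Visit F → queue [B]
Visit B → queue []

Visit order: H, M, K, J, I, D, C, G, E, L, F, B

D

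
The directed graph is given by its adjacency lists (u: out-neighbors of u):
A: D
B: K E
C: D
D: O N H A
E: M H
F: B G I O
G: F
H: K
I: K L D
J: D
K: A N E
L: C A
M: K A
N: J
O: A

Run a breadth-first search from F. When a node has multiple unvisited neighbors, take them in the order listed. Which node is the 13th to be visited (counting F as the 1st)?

Visit F; enqueue B, G, I, O → queue [B, G, I, O]
Visit B; enqueue K, E → queue [G, I, O, K, E]
Visit G → queue [I, O, K, E]
Visit I; enqueue L, D → queue [O, K, E, L, D]
Visit O; enqueue A → queue [K, E, L, D, A]
Visit K; enqueue N → queue [E, L, D, A, N]
Visit E; enqueue M, H → queue [L, D, A, N, M, H]
Visit L; enqueue C → queue [D, A, N, M, H, C]
Visit D → queue [A, N, M, H, C]
Visit A → queue [N, M, H, C]
Visit N; enqueue J → queue [M, H, C, J]
Visit M → queue [H, C, J]
Visit H → queue [C, J]
Visit C → queue [J]
Visit J → queue []

Visit order: F, B, G, I, O, K, E, L, D, A, N, M, H, C, J

H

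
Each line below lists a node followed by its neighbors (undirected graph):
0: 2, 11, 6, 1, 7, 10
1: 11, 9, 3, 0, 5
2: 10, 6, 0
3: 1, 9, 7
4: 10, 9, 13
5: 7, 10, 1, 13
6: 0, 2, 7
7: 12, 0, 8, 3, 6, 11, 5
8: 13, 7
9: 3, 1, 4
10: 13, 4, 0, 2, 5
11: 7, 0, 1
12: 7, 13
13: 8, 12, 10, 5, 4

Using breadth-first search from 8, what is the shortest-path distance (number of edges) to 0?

Level 0: 8
Level 1: 7, 13
Level 2: 0, 3, 4, 5, 6, 10, 11, 12
Level 3: 1, 2, 9
0 first appears at level 2.

2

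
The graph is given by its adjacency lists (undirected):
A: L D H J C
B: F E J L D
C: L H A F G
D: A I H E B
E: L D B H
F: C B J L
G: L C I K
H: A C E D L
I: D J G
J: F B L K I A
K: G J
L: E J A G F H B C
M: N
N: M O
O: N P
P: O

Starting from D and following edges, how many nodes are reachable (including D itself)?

BFS from D visits: D, A, I, H, E, B, L, J, C, G, F, K
Reachable nodes: 12 of 16 total.

12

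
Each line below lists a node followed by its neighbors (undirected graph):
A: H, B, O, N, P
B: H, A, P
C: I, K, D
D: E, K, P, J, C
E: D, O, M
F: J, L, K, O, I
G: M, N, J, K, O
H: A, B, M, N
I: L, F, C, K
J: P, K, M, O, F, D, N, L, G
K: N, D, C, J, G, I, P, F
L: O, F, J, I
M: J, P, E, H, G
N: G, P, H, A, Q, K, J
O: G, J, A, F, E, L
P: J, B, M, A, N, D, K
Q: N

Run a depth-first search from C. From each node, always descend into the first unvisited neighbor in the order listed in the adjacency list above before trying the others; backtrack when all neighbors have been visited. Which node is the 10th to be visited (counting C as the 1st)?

Visit C
C → I
I → L
L → O
O → G
G → M
M → J
J → P
P → B
B → H
H → A
A → N
N → Q
N → K
K → D
D → E
K → F

Visit order: C, I, L, O, G, M, J, P, B, H, A, N, Q, K, D, E, F

H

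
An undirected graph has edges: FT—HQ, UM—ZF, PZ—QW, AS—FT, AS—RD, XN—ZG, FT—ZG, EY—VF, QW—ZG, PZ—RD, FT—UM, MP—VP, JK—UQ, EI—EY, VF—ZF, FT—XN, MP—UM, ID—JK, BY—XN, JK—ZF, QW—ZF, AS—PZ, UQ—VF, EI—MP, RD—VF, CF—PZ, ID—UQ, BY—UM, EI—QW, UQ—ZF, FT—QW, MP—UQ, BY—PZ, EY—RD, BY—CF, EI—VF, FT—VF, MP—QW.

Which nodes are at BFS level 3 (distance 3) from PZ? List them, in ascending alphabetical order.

HQ, JK, UQ, VP

Level 0: PZ
Level 1: AS, BY, CF, QW, RD
Level 2: EI, EY, FT, MP, UM, VF, XN, ZF, ZG
Level 3: HQ, JK, UQ, VP
Level 4: ID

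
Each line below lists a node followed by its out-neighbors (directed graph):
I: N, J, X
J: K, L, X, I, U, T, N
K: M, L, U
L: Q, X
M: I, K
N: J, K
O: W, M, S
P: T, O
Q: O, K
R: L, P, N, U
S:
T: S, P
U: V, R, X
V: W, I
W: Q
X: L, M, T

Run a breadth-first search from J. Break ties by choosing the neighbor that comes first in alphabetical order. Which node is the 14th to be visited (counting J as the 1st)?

Visit J; enqueue I, K, L, N, T, U, X → queue [I, K, L, N, T, U, X]
Visit I → queue [K, L, N, T, U, X]
Visit K; enqueue M → queue [L, N, T, U, X, M]
Visit L; enqueue Q → queue [N, T, U, X, M, Q]
Visit N → queue [T, U, X, M, Q]
Visit T; enqueue P, S → queue [U, X, M, Q, P, S]
Visit U; enqueue R, V → queue [X, M, Q, P, S, R, V]
Visit X → queue [M, Q, P, S, R, V]
Visit M → queue [Q, P, S, R, V]
Visit Q; enqueue O → queue [P, S, R, V, O]
Visit P → queue [S, R, V, O]
Visit S → queue [R, V, O]
Visit R → queue [V, O]
Visit V; enqueue W → queue [O, W]
Visit O → queue [W]
Visit W → queue []

Visit order: J, I, K, L, N, T, U, X, M, Q, P, S, R, V, O, W

V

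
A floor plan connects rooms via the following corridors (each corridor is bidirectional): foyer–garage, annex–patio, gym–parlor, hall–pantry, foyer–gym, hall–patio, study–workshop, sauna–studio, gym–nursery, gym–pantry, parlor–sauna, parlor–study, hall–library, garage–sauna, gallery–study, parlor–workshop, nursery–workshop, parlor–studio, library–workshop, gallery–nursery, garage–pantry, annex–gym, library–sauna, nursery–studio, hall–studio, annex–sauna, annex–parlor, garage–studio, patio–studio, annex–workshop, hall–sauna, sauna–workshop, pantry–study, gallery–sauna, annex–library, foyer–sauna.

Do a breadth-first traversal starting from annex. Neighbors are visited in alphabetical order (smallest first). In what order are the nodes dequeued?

Visit annex; enqueue gym, library, parlor, patio, sauna, workshop → queue [gym, library, parlor, patio, sauna, workshop]
Visit gym; enqueue foyer, nursery, pantry → queue [library, parlor, patio, sauna, workshop, foyer, nursery, pantry]
Visit library; enqueue hall → queue [parlor, patio, sauna, workshop, foyer, nursery, pantry, hall]
Visit parlor; enqueue studio, study → queue [patio, sauna, workshop, foyer, nursery, pantry, hall, studio, study]
Visit patio → queue [sauna, workshop, foyer, nursery, pantry, hall, studio, study]
Visit sauna; enqueue gallery, garage → queue [workshop, foyer, nursery, pantry, hall, studio, study, gallery, garage]
Visit workshop → queue [foyer, nursery, pantry, hall, studio, study, gallery, garage]
Visit foyer → queue [nursery, pantry, hall, studio, study, gallery, garage]
Visit nursery → queue [pantry, hall, studio, study, gallery, garage]
Visit pantry → queue [hall, studio, study, gallery, garage]
Visit hall → queue [studio, study, gallery, garage]
Visit studio → queue [study, gallery, garage]
Visit study → queue [gallery, garage]
Visit gallery → queue [garage]
Visit garage → queue []

annex gym library parlor patio sauna workshop foyer nursery pantry hall studio study gallery garage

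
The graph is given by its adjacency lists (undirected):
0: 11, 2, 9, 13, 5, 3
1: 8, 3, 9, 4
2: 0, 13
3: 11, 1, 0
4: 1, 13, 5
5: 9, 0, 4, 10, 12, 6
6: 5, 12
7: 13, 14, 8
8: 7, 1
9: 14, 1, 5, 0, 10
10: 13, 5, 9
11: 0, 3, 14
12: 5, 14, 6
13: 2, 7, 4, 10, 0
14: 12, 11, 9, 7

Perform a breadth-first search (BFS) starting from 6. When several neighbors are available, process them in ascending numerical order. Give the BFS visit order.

6, 5, 12, 0, 4, 9, 10, 14, 2, 3, 11, 13, 1, 7, 8

Visit 6; enqueue 5, 12 → queue [5, 12]
Visit 5; enqueue 0, 4, 9, 10 → queue [12, 0, 4, 9, 10]
Visit 12; enqueue 14 → queue [0, 4, 9, 10, 14]
Visit 0; enqueue 2, 3, 11, 13 → queue [4, 9, 10, 14, 2, 3, 11, 13]
Visit 4; enqueue 1 → queue [9, 10, 14, 2, 3, 11, 13, 1]
Visit 9 → queue [10, 14, 2, 3, 11, 13, 1]
Visit 10 → queue [14, 2, 3, 11, 13, 1]
Visit 14; enqueue 7 → queue [2, 3, 11, 13, 1, 7]
Visit 2 → queue [3, 11, 13, 1, 7]
Visit 3 → queue [11, 13, 1, 7]
Visit 11 → queue [13, 1, 7]
Visit 13 → queue [1, 7]
Visit 1; enqueue 8 → queue [7, 8]
Visit 7 → queue [8]
Visit 8 → queue []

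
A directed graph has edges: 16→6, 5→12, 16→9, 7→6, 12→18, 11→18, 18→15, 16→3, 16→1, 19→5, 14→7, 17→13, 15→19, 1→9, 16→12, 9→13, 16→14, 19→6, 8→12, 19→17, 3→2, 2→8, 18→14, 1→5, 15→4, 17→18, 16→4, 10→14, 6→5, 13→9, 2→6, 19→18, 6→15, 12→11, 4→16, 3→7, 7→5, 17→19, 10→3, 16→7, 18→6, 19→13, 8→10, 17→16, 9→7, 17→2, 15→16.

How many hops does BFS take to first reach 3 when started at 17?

Level 0: 17
Level 1: 2, 13, 16, 18, 19
Level 2: 1, 3, 4, 5, 6, 7, 8, 9, 12, 14, 15
Level 3: 10, 11
3 first appears at level 2.

2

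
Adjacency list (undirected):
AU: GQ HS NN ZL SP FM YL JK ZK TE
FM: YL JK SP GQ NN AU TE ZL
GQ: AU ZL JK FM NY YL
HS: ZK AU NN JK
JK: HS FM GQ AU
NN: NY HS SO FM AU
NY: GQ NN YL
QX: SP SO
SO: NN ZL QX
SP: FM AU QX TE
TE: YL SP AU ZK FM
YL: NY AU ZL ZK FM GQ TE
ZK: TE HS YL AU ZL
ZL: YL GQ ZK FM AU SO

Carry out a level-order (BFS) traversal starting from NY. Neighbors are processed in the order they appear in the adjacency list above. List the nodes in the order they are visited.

Visit NY; enqueue GQ, NN, YL → queue [GQ, NN, YL]
Visit GQ; enqueue AU, ZL, JK, FM → queue [NN, YL, AU, ZL, JK, FM]
Visit NN; enqueue HS, SO → queue [YL, AU, ZL, JK, FM, HS, SO]
Visit YL; enqueue ZK, TE → queue [AU, ZL, JK, FM, HS, SO, ZK, TE]
Visit AU; enqueue SP → queue [ZL, JK, FM, HS, SO, ZK, TE, SP]
Visit ZL → queue [JK, FM, HS, SO, ZK, TE, SP]
Visit JK → queue [FM, HS, SO, ZK, TE, SP]
Visit FM → queue [HS, SO, ZK, TE, SP]
Visit HS → queue [SO, ZK, TE, SP]
Visit SO; enqueue QX → queue [ZK, TE, SP, QX]
Visit ZK → queue [TE, SP, QX]
Visit TE → queue [SP, QX]
Visit SP → queue [QX]
Visit QX → queue []

NY, GQ, NN, YL, AU, ZL, JK, FM, HS, SO, ZK, TE, SP, QX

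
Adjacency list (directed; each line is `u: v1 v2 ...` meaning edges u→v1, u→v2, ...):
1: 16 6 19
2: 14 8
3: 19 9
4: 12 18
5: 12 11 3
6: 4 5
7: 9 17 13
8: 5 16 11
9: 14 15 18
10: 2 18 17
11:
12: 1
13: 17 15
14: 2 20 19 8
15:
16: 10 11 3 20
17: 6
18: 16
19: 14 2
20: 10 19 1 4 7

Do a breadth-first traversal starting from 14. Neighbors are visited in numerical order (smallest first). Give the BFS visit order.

Visit 14; enqueue 2, 8, 19, 20 → queue [2, 8, 19, 20]
Visit 2 → queue [8, 19, 20]
Visit 8; enqueue 5, 11, 16 → queue [19, 20, 5, 11, 16]
Visit 19 → queue [20, 5, 11, 16]
Visit 20; enqueue 1, 4, 7, 10 → queue [5, 11, 16, 1, 4, 7, 10]
Visit 5; enqueue 3, 12 → queue [11, 16, 1, 4, 7, 10, 3, 12]
Visit 11 → queue [16, 1, 4, 7, 10, 3, 12]
Visit 16 → queue [1, 4, 7, 10, 3, 12]
Visit 1; enqueue 6 → queue [4, 7, 10, 3, 12, 6]
Visit 4; enqueue 18 → queue [7, 10, 3, 12, 6, 18]
Visit 7; enqueue 9, 13, 17 → queue [10, 3, 12, 6, 18, 9, 13, 17]
Visit 10 → queue [3, 12, 6, 18, 9, 13, 17]
Visit 3 → queue [12, 6, 18, 9, 13, 17]
Visit 12 → queue [6, 18, 9, 13, 17]
Visit 6 → queue [18, 9, 13, 17]
Visit 18 → queue [9, 13, 17]
Visit 9; enqueue 15 → queue [13, 17, 15]
Visit 13 → queue [17, 15]
Visit 17 → queue [15]
Visit 15 → queue []

14 → 2 → 8 → 19 → 20 → 5 → 11 → 16 → 1 → 4 → 7 → 10 → 3 → 12 → 6 → 18 → 9 → 13 → 17 → 15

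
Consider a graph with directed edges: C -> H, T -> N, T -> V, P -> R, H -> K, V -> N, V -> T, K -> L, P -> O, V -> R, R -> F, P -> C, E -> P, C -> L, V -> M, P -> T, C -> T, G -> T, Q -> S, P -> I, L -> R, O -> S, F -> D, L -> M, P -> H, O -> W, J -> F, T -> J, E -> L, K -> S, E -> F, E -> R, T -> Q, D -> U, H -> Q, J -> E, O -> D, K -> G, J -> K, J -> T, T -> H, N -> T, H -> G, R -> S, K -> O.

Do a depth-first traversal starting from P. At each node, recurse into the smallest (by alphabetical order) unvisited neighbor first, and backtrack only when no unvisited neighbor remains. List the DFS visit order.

Visit P
P → C
C → H
H → G
G → T
T → J
J → E
E → F
F → D
D → U
E → L
L → M
L → R
R → S
J → K
K → O
O → W
T → N
T → Q
T → V
P → I

P C H G T J E F D U L M R S K O W N Q V I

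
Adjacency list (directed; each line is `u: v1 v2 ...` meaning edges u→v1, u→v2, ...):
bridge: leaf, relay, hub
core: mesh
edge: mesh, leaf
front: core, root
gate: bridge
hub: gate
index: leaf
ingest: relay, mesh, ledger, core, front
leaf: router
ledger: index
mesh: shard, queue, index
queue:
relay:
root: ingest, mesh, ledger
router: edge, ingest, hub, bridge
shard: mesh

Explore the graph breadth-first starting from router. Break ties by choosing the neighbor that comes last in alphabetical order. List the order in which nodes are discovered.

router ingest hub edge bridge relay mesh ledger front core gate leaf shard queue index root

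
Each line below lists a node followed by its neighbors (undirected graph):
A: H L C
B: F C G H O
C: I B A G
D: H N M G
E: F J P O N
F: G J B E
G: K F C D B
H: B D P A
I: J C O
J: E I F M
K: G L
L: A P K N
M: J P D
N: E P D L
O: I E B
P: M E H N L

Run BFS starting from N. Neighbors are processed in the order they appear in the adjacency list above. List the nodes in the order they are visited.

N → E → P → D → L → F → J → O → M → H → G → A → K → B → I → C

Visit N; enqueue E, P, D, L → queue [E, P, D, L]
Visit E; enqueue F, J, O → queue [P, D, L, F, J, O]
Visit P; enqueue M, H → queue [D, L, F, J, O, M, H]
Visit D; enqueue G → queue [L, F, J, O, M, H, G]
Visit L; enqueue A, K → queue [F, J, O, M, H, G, A, K]
Visit F; enqueue B → queue [J, O, M, H, G, A, K, B]
Visit J; enqueue I → queue [O, M, H, G, A, K, B, I]
Visit O → queue [M, H, G, A, K, B, I]
Visit M → queue [H, G, A, K, B, I]
Visit H → queue [G, A, K, B, I]
Visit G; enqueue C → queue [A, K, B, I, C]
Visit A → queue [K, B, I, C]
Visit K → queue [B, I, C]
Visit B → queue [I, C]
Visit I → queue [C]
Visit C → queue []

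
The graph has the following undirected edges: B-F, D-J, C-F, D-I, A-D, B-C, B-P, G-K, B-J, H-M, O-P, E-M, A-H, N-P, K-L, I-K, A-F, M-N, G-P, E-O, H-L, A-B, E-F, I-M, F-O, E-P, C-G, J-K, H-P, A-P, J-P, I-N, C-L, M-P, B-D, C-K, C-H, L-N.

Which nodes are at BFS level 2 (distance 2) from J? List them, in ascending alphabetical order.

Level 0: J
Level 1: B, D, K, P
Level 2: A, C, E, F, G, H, I, L, M, N, O

A, C, E, F, G, H, I, L, M, N, O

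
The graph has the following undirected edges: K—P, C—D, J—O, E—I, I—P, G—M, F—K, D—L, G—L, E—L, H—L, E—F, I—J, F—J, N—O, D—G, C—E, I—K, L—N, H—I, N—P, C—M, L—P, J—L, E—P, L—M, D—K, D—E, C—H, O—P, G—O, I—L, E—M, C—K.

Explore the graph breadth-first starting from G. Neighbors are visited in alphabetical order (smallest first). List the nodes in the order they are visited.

G, D, L, M, O, C, E, K, H, I, J, N, P, F

Visit G; enqueue D, L, M, O → queue [D, L, M, O]
Visit D; enqueue C, E, K → queue [L, M, O, C, E, K]
Visit L; enqueue H, I, J, N, P → queue [M, O, C, E, K, H, I, J, N, P]
Visit M → queue [O, C, E, K, H, I, J, N, P]
Visit O → queue [C, E, K, H, I, J, N, P]
Visit C → queue [E, K, H, I, J, N, P]
Visit E; enqueue F → queue [K, H, I, J, N, P, F]
Visit K → queue [H, I, J, N, P, F]
Visit H → queue [I, J, N, P, F]
Visit I → queue [J, N, P, F]
Visit J → queue [N, P, F]
Visit N → queue [P, F]
Visit P → queue [F]
Visit F → queue []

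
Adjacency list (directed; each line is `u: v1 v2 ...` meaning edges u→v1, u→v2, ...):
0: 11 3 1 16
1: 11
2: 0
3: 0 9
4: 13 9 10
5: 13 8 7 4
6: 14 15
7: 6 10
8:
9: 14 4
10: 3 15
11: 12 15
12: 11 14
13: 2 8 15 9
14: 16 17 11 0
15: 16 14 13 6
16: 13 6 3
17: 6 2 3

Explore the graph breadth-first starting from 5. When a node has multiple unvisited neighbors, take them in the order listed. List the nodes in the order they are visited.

5, 13, 8, 7, 4, 2, 15, 9, 6, 10, 0, 16, 14, 3, 11, 1, 17, 12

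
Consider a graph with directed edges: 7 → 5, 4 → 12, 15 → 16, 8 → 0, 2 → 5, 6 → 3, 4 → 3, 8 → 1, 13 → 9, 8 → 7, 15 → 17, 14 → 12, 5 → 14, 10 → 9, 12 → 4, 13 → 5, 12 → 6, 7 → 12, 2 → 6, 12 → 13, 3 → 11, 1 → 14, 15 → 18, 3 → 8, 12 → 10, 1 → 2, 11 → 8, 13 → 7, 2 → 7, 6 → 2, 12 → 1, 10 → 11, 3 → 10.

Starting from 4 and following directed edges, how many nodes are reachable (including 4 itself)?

15

BFS from 4 visits: 4, 12, 3, 13, 10, 6, 1, 11, 8, 9, 7, 5, 2, 14, 0
Reachable nodes: 15 of 19 total.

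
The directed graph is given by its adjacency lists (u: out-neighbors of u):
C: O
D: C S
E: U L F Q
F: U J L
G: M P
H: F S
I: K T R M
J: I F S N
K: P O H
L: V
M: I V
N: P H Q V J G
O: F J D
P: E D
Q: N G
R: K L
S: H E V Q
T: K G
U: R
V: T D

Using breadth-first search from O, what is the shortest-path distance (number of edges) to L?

2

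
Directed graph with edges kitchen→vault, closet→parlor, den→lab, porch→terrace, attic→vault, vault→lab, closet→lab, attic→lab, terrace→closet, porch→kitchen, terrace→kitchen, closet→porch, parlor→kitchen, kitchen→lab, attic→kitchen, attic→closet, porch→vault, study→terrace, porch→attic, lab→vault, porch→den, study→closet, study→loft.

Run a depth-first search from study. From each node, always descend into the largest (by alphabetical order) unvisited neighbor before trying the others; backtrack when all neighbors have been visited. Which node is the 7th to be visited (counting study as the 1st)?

porch

Visit study
study → terrace
terrace → kitchen
kitchen → vault
vault → lab
terrace → closet
closet → porch
porch → den
porch → attic
closet → parlor
study → loft

Visit order: study, terrace, kitchen, vault, lab, closet, porch, den, attic, parlor, loft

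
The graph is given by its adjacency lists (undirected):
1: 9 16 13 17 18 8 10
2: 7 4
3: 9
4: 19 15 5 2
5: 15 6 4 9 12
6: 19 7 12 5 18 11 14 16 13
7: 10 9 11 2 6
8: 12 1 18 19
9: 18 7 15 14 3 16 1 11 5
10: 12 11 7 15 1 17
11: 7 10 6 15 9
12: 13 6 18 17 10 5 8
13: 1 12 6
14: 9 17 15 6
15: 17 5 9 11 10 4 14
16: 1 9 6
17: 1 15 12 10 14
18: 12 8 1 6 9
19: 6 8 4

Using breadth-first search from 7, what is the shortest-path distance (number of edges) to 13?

Level 0: 7
Level 1: 2, 6, 9, 10, 11
Level 2: 1, 3, 4, 5, 12, 13, 14, 15, 16, 17, 18, 19
Level 3: 8
13 first appears at level 2.

2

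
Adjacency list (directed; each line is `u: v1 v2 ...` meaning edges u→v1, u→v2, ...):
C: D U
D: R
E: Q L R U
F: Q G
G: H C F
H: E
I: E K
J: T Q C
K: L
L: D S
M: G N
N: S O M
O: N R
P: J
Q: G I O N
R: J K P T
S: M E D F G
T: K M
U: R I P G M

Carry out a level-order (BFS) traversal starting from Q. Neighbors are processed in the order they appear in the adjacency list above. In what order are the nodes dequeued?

Visit Q; enqueue G, I, O, N → queue [G, I, O, N]
Visit G; enqueue H, C, F → queue [I, O, N, H, C, F]
Visit I; enqueue E, K → queue [O, N, H, C, F, E, K]
Visit O; enqueue R → queue [N, H, C, F, E, K, R]
Visit N; enqueue S, M → queue [H, C, F, E, K, R, S, M]
Visit H → queue [C, F, E, K, R, S, M]
Visit C; enqueue D, U → queue [F, E, K, R, S, M, D, U]
Visit F → queue [E, K, R, S, M, D, U]
Visit E; enqueue L → queue [K, R, S, M, D, U, L]
Visit K → queue [R, S, M, D, U, L]
Visit R; enqueue J, P, T → queue [S, M, D, U, L, J, P, T]
Visit S → queue [M, D, U, L, J, P, T]
Visit M → queue [D, U, L, J, P, T]
Visit D → queue [U, L, J, P, T]
Visit U → queue [L, J, P, T]
Visit L → queue [J, P, T]
Visit J → queue [P, T]
Visit P → queue [T]
Visit T → queue []

Q, G, I, O, N, H, C, F, E, K, R, S, M, D, U, L, J, P, T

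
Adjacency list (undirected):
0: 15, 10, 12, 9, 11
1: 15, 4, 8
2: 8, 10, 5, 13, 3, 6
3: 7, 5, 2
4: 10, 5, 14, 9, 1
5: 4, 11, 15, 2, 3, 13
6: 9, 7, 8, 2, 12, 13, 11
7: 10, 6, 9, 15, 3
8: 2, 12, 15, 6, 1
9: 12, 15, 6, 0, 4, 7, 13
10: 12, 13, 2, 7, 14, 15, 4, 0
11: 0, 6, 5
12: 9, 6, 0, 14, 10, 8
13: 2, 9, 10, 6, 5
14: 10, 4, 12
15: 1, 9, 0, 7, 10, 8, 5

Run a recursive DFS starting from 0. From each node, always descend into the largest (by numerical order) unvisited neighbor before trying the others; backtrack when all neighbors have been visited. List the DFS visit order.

0 → 15 → 10 → 14 → 12 → 9 → 13 → 6 → 11 → 5 → 4 → 1 → 8 → 2 → 3 → 7

Visit 0
0 → 15
15 → 10
10 → 14
14 → 12
12 → 9
9 → 13
13 → 6
6 → 11
11 → 5
5 → 4
4 → 1
1 → 8
8 → 2
2 → 3
3 → 7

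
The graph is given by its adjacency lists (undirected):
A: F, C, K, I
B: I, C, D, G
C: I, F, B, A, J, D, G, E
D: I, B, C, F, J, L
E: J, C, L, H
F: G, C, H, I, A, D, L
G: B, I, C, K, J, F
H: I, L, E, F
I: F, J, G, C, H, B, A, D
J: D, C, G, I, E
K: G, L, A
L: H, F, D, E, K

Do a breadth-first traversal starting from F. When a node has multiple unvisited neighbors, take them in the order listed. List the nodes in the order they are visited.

Visit F; enqueue G, C, H, I, A, D, L → queue [G, C, H, I, A, D, L]
Visit G; enqueue B, K, J → queue [C, H, I, A, D, L, B, K, J]
Visit C; enqueue E → queue [H, I, A, D, L, B, K, J, E]
Visit H → queue [I, A, D, L, B, K, J, E]
Visit I → queue [A, D, L, B, K, J, E]
Visit A → queue [D, L, B, K, J, E]
Visit D → queue [L, B, K, J, E]
Visit L → queue [B, K, J, E]
Visit B → queue [K, J, E]
Visit K → queue [J, E]
Visit J → queue [E]
Visit E → queue []

F, G, C, H, I, A, D, L, B, K, J, E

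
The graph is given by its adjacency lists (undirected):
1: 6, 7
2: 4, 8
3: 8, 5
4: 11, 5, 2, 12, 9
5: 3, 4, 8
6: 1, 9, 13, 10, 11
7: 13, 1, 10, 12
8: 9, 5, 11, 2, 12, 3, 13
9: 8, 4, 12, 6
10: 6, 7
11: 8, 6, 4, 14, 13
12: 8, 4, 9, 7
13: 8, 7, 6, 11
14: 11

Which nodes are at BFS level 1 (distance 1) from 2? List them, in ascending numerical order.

4, 8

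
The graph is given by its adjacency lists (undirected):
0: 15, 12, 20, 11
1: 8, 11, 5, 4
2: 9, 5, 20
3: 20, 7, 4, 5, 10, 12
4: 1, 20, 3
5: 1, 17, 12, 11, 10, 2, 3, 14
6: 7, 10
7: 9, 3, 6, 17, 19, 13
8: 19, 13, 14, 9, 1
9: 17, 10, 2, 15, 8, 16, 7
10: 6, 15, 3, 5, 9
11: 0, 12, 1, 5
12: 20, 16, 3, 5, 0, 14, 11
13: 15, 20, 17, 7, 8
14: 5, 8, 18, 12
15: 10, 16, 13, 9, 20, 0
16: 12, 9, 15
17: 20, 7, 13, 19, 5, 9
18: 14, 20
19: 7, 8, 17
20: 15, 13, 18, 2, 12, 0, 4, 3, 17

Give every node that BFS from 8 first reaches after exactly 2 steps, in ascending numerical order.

2, 4, 5, 7, 10, 11, 12, 15, 16, 17, 18, 20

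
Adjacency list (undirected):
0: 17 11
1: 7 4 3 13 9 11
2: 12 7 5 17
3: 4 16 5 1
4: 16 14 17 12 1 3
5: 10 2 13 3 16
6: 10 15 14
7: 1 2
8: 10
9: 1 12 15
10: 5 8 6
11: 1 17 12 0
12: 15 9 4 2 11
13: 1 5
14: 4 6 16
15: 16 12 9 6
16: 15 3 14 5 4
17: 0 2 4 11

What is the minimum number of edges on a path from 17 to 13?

3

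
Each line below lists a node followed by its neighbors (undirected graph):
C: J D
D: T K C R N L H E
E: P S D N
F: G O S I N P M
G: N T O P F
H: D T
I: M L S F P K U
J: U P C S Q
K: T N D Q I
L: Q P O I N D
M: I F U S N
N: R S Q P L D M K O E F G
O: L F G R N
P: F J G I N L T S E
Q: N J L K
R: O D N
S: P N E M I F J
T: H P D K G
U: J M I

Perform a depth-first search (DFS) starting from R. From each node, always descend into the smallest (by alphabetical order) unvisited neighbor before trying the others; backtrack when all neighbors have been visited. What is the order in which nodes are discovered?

R, D, C, J, P, E, N, F, G, O, L, I, K, Q, T, H, M, S, U

Visit R
R → D
D → C
C → J
J → P
P → E
E → N
N → F
F → G
G → O
O → L
L → I
I → K
K → Q
K → T
T → H
I → M
M → S
M → U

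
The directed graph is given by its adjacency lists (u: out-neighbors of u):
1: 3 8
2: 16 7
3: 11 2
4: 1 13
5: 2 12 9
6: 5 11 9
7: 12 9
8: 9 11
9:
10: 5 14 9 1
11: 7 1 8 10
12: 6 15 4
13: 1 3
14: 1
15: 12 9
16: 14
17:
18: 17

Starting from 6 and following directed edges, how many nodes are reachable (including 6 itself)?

BFS from 6 visits: 6, 5, 11, 9, 2, 12, 7, 1, 8, 10, 16, 15, 4, 3, 14, 13
Reachable nodes: 16 of 18 total.

16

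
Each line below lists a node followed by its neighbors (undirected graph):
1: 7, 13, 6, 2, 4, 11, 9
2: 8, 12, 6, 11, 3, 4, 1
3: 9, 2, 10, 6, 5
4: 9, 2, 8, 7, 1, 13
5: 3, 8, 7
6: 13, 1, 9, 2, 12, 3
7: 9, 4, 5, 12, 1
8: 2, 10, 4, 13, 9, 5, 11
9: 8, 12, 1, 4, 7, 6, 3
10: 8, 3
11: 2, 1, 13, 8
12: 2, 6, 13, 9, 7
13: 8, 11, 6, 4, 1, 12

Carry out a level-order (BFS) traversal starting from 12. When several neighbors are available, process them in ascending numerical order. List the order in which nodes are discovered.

12 2 6 7 9 13 1 3 4 8 11 5 10

Visit 12; enqueue 2, 6, 7, 9, 13 → queue [2, 6, 7, 9, 13]
Visit 2; enqueue 1, 3, 4, 8, 11 → queue [6, 7, 9, 13, 1, 3, 4, 8, 11]
Visit 6 → queue [7, 9, 13, 1, 3, 4, 8, 11]
Visit 7; enqueue 5 → queue [9, 13, 1, 3, 4, 8, 11, 5]
Visit 9 → queue [13, 1, 3, 4, 8, 11, 5]
Visit 13 → queue [1, 3, 4, 8, 11, 5]
Visit 1 → queue [3, 4, 8, 11, 5]
Visit 3; enqueue 10 → queue [4, 8, 11, 5, 10]
Visit 4 → queue [8, 11, 5, 10]
Visit 8 → queue [11, 5, 10]
Visit 11 → queue [5, 10]
Visit 5 → queue [10]
Visit 10 → queue []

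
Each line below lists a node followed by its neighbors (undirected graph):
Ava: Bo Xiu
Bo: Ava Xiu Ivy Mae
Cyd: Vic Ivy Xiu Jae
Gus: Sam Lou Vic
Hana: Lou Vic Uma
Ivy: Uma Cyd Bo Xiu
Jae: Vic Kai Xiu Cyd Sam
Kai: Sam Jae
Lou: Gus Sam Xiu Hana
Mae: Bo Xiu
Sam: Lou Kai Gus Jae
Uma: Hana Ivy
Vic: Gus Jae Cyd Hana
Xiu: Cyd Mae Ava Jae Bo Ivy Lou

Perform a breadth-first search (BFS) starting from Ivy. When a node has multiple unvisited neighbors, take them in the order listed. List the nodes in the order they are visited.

Visit Ivy; enqueue Uma, Cyd, Bo, Xiu → queue [Uma, Cyd, Bo, Xiu]
Visit Uma; enqueue Hana → queue [Cyd, Bo, Xiu, Hana]
Visit Cyd; enqueue Vic, Jae → queue [Bo, Xiu, Hana, Vic, Jae]
Visit Bo; enqueue Ava, Mae → queue [Xiu, Hana, Vic, Jae, Ava, Mae]
Visit Xiu; enqueue Lou → queue [Hana, Vic, Jae, Ava, Mae, Lou]
Visit Hana → queue [Vic, Jae, Ava, Mae, Lou]
Visit Vic; enqueue Gus → queue [Jae, Ava, Mae, Lou, Gus]
Visit Jae; enqueue Kai, Sam → queue [Ava, Mae, Lou, Gus, Kai, Sam]
Visit Ava → queue [Mae, Lou, Gus, Kai, Sam]
Visit Mae → queue [Lou, Gus, Kai, Sam]
Visit Lou → queue [Gus, Kai, Sam]
Visit Gus → queue [Kai, Sam]
Visit Kai → queue [Sam]
Visit Sam → queue []

Ivy → Uma → Cyd → Bo → Xiu → Hana → Vic → Jae → Ava → Mae → Lou → Gus → Kai → Sam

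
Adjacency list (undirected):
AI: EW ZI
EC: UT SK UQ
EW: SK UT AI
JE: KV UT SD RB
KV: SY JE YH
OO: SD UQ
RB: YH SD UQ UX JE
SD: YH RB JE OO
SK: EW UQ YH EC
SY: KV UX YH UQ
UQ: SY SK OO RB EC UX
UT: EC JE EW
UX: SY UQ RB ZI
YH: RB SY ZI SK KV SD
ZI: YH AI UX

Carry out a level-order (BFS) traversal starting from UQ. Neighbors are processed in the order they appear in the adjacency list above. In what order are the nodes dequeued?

UQ, SY, SK, OO, RB, EC, UX, KV, YH, EW, SD, JE, UT, ZI, AI

Visit UQ; enqueue SY, SK, OO, RB, EC, UX → queue [SY, SK, OO, RB, EC, UX]
Visit SY; enqueue KV, YH → queue [SK, OO, RB, EC, UX, KV, YH]
Visit SK; enqueue EW → queue [OO, RB, EC, UX, KV, YH, EW]
Visit OO; enqueue SD → queue [RB, EC, UX, KV, YH, EW, SD]
Visit RB; enqueue JE → queue [EC, UX, KV, YH, EW, SD, JE]
Visit EC; enqueue UT → queue [UX, KV, YH, EW, SD, JE, UT]
Visit UX; enqueue ZI → queue [KV, YH, EW, SD, JE, UT, ZI]
Visit KV → queue [YH, EW, SD, JE, UT, ZI]
Visit YH → queue [EW, SD, JE, UT, ZI]
Visit EW; enqueue AI → queue [SD, JE, UT, ZI, AI]
Visit SD → queue [JE, UT, ZI, AI]
Visit JE → queue [UT, ZI, AI]
Visit UT → queue [ZI, AI]
Visit ZI → queue [AI]
Visit AI → queue []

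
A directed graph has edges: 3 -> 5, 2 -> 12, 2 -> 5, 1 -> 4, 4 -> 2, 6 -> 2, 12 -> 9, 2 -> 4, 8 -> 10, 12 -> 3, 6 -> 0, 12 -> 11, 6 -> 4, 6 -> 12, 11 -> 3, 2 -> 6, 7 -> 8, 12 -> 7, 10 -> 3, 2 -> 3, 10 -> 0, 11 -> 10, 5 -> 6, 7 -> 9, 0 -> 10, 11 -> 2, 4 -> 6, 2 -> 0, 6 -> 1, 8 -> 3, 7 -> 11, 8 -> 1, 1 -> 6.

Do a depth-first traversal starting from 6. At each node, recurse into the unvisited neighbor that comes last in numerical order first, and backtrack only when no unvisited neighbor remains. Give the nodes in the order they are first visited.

6, 12, 11, 10, 3, 5, 0, 2, 4, 9, 7, 8, 1

Visit 6
6 → 12
12 → 11
11 → 10
10 → 3
3 → 5
10 → 0
11 → 2
2 → 4
12 → 9
12 → 7
7 → 8
8 → 1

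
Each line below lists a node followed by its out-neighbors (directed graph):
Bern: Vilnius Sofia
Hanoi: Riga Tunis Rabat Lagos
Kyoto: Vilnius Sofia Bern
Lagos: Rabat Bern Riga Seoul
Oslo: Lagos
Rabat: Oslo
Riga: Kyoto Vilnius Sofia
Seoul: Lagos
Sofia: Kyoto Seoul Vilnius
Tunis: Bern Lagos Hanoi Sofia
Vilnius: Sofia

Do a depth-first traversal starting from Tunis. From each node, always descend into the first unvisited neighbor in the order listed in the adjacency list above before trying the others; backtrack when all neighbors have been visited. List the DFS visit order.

Tunis, Bern, Vilnius, Sofia, Kyoto, Seoul, Lagos, Rabat, Oslo, Riga, Hanoi

Visit Tunis
Tunis → Bern
Bern → Vilnius
Vilnius → Sofia
Sofia → Kyoto
Sofia → Seoul
Seoul → Lagos
Lagos → Rabat
Rabat → Oslo
Lagos → Riga
Tunis → Hanoi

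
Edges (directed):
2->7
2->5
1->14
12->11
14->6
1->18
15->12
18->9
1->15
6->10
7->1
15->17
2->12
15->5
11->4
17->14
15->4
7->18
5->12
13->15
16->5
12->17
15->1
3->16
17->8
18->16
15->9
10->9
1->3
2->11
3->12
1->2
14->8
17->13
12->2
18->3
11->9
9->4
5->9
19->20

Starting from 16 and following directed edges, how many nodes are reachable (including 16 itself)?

BFS from 16 visits: 16, 5, 12, 9, 17, 11, 2, 4, 14, 13, 8, 7, 6, 15, 18, 1, 10, 3
Reachable nodes: 18 of 20 total.

18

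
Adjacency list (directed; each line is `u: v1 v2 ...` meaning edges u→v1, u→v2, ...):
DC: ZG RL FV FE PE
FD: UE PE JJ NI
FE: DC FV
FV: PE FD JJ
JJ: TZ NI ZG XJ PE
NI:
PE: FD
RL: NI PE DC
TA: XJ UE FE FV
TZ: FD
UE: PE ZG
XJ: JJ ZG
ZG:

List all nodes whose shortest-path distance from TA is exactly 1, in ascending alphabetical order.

Level 0: TA
Level 1: FE, FV, UE, XJ
Level 2: DC, FD, JJ, PE, ZG
Level 3: NI, RL, TZ

FE, FV, UE, XJ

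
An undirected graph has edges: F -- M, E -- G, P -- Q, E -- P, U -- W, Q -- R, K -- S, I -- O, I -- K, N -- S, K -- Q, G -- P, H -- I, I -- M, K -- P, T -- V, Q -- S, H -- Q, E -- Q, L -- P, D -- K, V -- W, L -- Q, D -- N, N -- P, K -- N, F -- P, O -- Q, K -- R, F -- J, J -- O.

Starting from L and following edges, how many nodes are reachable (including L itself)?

16

BFS from L visits: L, Q, P, S, R, O, K, H, E, N, G, F, J, I, D, M
Reachable nodes: 16 of 20 total.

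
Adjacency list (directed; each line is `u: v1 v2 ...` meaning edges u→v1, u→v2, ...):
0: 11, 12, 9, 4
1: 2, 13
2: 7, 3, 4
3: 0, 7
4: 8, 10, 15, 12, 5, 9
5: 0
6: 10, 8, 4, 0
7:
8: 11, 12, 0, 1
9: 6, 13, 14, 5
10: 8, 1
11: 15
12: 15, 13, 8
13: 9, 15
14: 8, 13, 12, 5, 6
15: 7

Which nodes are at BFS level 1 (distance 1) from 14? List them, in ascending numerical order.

Level 0: 14
Level 1: 5, 6, 8, 12, 13
Level 2: 0, 1, 4, 9, 10, 11, 15
Level 3: 2, 7
Level 4: 3

5, 6, 8, 12, 13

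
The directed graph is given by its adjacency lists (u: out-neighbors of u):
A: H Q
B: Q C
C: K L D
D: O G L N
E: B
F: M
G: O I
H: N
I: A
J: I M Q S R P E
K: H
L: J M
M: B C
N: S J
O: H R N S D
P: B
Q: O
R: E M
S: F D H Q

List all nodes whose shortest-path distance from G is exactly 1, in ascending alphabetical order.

Level 0: G
Level 1: I, O
Level 2: A, D, H, N, R, S
Level 3: E, F, J, L, M, Q
Level 4: B, C, P
Level 5: K

I, O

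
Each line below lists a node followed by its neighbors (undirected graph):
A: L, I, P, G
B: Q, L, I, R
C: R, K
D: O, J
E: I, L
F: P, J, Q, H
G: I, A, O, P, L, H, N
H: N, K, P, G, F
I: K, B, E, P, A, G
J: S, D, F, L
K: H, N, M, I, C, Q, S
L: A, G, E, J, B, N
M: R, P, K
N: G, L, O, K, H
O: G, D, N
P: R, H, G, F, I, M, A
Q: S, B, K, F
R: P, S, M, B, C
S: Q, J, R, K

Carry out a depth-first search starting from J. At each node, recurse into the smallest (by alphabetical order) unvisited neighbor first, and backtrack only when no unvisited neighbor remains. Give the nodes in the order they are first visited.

J D O G A I B L E N H F P M K C R S Q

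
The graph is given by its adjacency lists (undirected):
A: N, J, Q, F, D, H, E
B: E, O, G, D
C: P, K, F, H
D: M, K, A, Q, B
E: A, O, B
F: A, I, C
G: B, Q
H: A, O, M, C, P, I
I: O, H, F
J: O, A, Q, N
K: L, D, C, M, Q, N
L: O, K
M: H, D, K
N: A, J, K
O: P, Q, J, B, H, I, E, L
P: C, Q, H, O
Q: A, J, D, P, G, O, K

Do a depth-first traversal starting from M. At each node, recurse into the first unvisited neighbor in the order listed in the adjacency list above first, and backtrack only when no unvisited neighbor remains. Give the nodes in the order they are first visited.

Visit M
M → H
H → A
A → N
N → J
J → O
O → P
P → C
C → K
K → L
K → D
D → Q
Q → G
G → B
B → E
C → F
F → I

M -> H -> A -> N -> J -> O -> P -> C -> K -> L -> D -> Q -> G -> B -> E -> F -> I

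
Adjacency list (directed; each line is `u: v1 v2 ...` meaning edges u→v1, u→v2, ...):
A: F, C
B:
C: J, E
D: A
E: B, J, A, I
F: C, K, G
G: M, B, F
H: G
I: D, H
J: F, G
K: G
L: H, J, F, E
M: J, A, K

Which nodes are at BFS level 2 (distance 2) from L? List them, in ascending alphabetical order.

A, B, C, G, I, K

Level 0: L
Level 1: E, F, H, J
Level 2: A, B, C, G, I, K
Level 3: D, M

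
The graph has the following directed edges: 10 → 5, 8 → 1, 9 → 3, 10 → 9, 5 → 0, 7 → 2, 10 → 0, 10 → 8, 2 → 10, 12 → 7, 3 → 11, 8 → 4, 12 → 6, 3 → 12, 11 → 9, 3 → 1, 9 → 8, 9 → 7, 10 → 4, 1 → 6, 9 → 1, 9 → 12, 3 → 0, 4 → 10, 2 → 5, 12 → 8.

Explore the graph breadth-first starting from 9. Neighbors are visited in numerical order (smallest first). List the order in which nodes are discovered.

9 1 3 7 8 12 6 0 11 2 4 5 10

Visit 9; enqueue 1, 3, 7, 8, 12 → queue [1, 3, 7, 8, 12]
Visit 1; enqueue 6 → queue [3, 7, 8, 12, 6]
Visit 3; enqueue 0, 11 → queue [7, 8, 12, 6, 0, 11]
Visit 7; enqueue 2 → queue [8, 12, 6, 0, 11, 2]
Visit 8; enqueue 4 → queue [12, 6, 0, 11, 2, 4]
Visit 12 → queue [6, 0, 11, 2, 4]
Visit 6 → queue [0, 11, 2, 4]
Visit 0 → queue [11, 2, 4]
Visit 11 → queue [2, 4]
Visit 2; enqueue 5, 10 → queue [4, 5, 10]
Visit 4 → queue [5, 10]
Visit 5 → queue [10]
Visit 10 → queue []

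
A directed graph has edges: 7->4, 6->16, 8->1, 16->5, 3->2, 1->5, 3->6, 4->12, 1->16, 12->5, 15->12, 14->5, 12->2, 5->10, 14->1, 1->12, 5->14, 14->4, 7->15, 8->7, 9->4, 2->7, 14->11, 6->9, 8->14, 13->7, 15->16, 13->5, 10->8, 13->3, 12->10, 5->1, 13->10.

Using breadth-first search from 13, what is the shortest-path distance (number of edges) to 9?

Level 0: 13
Level 1: 3, 5, 7, 10
Level 2: 1, 2, 4, 6, 8, 14, 15
Level 3: 9, 11, 12, 16
9 first appears at level 3.

3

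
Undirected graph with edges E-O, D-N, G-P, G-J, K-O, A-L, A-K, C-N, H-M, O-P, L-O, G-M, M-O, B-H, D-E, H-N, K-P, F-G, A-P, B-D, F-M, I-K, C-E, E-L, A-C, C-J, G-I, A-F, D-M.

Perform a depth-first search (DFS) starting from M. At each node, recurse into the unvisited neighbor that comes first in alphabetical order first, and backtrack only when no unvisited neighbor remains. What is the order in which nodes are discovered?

M, D, B, H, N, C, A, F, G, I, K, O, E, L, P, J

Visit M
M → D
D → B
B → H
H → N
N → C
C → A
A → F
F → G
G → I
I → K
K → O
O → E
E → L
O → P
G → J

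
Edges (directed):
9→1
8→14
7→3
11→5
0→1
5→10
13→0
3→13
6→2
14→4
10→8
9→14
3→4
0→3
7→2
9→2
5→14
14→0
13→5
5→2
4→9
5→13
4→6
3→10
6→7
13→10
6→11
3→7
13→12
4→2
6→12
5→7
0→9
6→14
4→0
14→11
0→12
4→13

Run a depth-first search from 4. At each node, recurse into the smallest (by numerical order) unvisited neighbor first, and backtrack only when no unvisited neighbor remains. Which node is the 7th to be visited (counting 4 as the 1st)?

10

Visit 4
4 → 0
0 → 1
0 → 3
3 → 7
7 → 2
3 → 10
10 → 8
8 → 14
14 → 11
11 → 5
5 → 13
13 → 12
0 → 9
4 → 6

Visit order: 4, 0, 1, 3, 7, 2, 10, 8, 14, 11, 5, 13, 12, 9, 6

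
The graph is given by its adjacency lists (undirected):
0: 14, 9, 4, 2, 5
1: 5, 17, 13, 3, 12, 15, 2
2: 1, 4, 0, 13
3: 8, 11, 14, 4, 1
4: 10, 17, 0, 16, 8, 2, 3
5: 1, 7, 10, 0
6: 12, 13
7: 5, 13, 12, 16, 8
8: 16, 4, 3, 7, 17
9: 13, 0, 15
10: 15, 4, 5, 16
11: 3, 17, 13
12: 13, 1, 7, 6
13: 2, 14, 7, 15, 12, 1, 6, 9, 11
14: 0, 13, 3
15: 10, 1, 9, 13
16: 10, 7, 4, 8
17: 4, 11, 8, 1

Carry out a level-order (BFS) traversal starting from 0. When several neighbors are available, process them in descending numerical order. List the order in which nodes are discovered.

Visit 0; enqueue 14, 9, 5, 4, 2 → queue [14, 9, 5, 4, 2]
Visit 14; enqueue 13, 3 → queue [9, 5, 4, 2, 13, 3]
Visit 9; enqueue 15 → queue [5, 4, 2, 13, 3, 15]
Visit 5; enqueue 10, 7, 1 → queue [4, 2, 13, 3, 15, 10, 7, 1]
Visit 4; enqueue 17, 16, 8 → queue [2, 13, 3, 15, 10, 7, 1, 17, 16, 8]
Visit 2 → queue [13, 3, 15, 10, 7, 1, 17, 16, 8]
Visit 13; enqueue 12, 11, 6 → queue [3, 15, 10, 7, 1, 17, 16, 8, 12, 11, 6]
Visit 3 → queue [15, 10, 7, 1, 17, 16, 8, 12, 11, 6]
Visit 15 → queue [10, 7, 1, 17, 16, 8, 12, 11, 6]
Visit 10 → queue [7, 1, 17, 16, 8, 12, 11, 6]
Visit 7 → queue [1, 17, 16, 8, 12, 11, 6]
Visit 1 → queue [17, 16, 8, 12, 11, 6]
Visit 17 → queue [16, 8, 12, 11, 6]
Visit 16 → queue [8, 12, 11, 6]
Visit 8 → queue [12, 11, 6]
Visit 12 → queue [11, 6]
Visit 11 → queue [6]
Visit 6 → queue []

0, 14, 9, 5, 4, 2, 13, 3, 15, 10, 7, 1, 17, 16, 8, 12, 11, 6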